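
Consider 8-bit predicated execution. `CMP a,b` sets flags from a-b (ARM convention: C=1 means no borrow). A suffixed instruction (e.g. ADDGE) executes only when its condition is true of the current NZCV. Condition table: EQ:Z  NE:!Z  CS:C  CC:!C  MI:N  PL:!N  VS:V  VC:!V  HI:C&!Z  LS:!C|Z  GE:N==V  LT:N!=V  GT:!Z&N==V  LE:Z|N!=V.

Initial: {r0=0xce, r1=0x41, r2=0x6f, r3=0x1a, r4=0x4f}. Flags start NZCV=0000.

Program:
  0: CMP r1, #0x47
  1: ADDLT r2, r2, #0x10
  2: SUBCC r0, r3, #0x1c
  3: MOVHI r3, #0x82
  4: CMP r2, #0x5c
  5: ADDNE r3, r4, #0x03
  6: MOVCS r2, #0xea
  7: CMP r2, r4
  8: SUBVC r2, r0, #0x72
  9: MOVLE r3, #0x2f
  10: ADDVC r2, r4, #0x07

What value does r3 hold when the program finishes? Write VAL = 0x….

[0] flags=1000 → (cmp)
[1] flags=1000 LT?T → r2=0x7f
[2] flags=1000 CC?T → r0=0xfe
[3] flags=1000 HI?F → skip
[4] flags=0010 → (cmp)
[5] flags=0010 NE?T → r3=0x52
[6] flags=0010 CS?T → r2=0xea
[7] flags=1010 → (cmp)
[8] flags=1010 VC?T → r2=0x8c
[9] flags=1010 LE?T → r3=0x2f
[10] flags=1010 VC?T → r2=0x56

VAL = 0x2f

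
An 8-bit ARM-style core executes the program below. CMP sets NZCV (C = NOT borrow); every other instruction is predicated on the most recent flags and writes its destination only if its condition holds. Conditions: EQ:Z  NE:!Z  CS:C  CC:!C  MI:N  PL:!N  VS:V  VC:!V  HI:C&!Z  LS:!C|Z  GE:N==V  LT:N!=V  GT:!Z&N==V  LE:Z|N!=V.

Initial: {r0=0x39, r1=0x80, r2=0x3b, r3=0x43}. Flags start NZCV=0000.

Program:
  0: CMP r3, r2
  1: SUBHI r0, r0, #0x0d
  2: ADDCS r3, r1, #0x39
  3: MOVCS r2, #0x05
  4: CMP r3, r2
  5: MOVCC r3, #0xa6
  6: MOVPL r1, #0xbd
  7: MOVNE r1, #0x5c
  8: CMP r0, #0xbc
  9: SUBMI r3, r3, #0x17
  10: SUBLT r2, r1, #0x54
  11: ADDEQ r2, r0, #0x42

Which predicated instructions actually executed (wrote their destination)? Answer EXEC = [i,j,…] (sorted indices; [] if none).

0: ✓ CMP  NZCV=0010
1: ✓ SUBHI  r0←0x2c
2: ✓ ADDCS  r3←0xb9
3: ✓ MOVCS  r2←0x05
4: ✓ CMP  NZCV=1010
5: · MOVCC
6: · MOVPL
7: ✓ MOVNE  r1←0x5c
8: ✓ CMP  NZCV=0000
9: · SUBMI
10: · SUBLT
11: · ADDEQ

EXEC = [1,2,3,7]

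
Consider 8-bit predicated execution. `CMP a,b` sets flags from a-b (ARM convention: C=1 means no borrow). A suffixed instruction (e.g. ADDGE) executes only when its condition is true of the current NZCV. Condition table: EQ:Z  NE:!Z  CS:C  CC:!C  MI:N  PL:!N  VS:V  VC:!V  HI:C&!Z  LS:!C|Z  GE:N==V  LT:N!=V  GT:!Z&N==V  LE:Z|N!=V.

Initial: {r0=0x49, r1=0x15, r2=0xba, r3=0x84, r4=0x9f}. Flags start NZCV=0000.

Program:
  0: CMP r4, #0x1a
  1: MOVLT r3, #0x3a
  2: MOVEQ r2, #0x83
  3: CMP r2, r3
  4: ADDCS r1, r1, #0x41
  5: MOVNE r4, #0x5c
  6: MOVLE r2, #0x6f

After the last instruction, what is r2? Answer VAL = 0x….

0: ✓ CMP  NZCV=1010
1: ✓ MOVLT  r3←0x3a
2: · MOVEQ
3: ✓ CMP  NZCV=1010
4: ✓ ADDCS  r1←0x56
5: ✓ MOVNE  r4←0x5c
6: ✓ MOVLE  r2←0x6f

VAL = 0x6f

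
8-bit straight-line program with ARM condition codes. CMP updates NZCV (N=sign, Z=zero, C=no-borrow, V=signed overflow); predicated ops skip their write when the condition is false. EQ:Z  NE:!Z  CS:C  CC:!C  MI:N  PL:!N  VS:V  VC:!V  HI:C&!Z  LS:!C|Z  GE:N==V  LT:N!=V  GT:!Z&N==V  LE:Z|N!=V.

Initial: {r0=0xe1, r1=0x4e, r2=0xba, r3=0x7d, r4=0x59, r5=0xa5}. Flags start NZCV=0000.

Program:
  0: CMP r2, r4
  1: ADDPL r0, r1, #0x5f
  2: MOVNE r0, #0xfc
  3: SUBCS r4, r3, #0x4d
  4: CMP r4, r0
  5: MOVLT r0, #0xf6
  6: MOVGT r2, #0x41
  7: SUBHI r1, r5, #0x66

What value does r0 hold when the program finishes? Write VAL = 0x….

VAL = 0xfc

[0] flags=0011 → (cmp)
[1] flags=0011 PL?T → r0=0xad
[2] flags=0011 NE?T → r0=0xfc
[3] flags=0011 CS?T → r4=0x30
[4] flags=0000 → (cmp)
[5] flags=0000 LT?F → skip
[6] flags=0000 GT?T → r2=0x41
[7] flags=0000 HI?F → skip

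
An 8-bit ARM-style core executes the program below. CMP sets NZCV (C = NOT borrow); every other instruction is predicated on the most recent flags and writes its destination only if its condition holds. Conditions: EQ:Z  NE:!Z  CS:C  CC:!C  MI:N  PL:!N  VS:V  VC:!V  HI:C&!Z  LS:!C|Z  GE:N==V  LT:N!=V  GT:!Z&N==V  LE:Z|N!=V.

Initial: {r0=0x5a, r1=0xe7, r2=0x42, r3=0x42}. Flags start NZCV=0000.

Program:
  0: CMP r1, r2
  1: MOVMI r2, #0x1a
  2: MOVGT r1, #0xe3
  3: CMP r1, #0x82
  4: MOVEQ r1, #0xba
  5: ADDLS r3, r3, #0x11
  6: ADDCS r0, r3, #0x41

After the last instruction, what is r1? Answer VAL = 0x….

VAL = 0xe7

0: ✓ CMP  NZCV=1010
1: ✓ MOVMI  r2←0x1a
2: · MOVGT
3: ✓ CMP  NZCV=0010
4: · MOVEQ
5: · ADDLS
6: ✓ ADDCS  r0←0x83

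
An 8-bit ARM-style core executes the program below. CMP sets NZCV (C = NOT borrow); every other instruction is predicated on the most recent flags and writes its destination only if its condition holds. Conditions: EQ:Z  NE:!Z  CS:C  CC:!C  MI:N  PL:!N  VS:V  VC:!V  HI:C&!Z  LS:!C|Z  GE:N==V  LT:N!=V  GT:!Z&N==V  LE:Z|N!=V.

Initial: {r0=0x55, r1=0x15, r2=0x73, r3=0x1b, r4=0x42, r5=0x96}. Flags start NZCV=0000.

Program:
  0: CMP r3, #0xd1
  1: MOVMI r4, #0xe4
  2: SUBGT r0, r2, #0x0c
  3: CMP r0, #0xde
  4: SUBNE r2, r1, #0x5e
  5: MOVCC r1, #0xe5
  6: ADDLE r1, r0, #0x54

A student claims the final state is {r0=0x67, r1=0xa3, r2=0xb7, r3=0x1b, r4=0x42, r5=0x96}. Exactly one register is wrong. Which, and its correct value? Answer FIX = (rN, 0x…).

FIX = (r1, 0xe5)

0: ✓ CMP  NZCV=0000
1: · MOVMI
2: ✓ SUBGT  r0←0x67
3: ✓ CMP  NZCV=1001
4: ✓ SUBNE  r2←0xb7
5: ✓ MOVCC  r1←0xe5
6: · ADDLE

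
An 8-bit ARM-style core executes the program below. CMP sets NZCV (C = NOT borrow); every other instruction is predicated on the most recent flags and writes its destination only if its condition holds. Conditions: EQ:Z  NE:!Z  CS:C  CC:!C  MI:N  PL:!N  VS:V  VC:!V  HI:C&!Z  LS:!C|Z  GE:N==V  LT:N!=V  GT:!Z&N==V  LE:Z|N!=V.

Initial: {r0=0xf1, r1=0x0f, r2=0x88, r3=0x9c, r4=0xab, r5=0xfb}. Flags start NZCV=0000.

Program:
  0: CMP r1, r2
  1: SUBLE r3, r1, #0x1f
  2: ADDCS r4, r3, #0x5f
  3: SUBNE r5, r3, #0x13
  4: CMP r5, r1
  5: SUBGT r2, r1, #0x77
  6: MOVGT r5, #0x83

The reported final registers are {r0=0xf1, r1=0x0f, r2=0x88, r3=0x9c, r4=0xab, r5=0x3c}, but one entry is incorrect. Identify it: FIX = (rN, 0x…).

0: ✓ CMP  NZCV=1001
1: · SUBLE
2: · ADDCS
3: ✓ SUBNE  r5←0x89
4: ✓ CMP  NZCV=0011
5: · SUBGT
6: · MOVGT

FIX = (r5, 0x89)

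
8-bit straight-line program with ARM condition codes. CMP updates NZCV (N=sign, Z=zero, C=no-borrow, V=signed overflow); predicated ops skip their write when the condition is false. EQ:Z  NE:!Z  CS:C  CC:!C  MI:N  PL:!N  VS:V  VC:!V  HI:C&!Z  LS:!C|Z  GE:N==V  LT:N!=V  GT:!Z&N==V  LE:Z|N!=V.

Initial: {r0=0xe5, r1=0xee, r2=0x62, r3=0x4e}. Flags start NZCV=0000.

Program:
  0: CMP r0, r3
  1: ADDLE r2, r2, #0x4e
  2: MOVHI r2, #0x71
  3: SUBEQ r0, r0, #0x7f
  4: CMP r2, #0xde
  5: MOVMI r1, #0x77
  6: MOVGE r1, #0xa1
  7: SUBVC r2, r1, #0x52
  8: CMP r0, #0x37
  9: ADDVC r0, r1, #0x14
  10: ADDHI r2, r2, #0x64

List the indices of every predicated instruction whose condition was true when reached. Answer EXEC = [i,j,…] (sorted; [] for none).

0: ✓ CMP  NZCV=1010
1: ✓ ADDLE  r2←0xb0
2: ✓ MOVHI  r2←0x71
3: · SUBEQ
4: ✓ CMP  NZCV=1001
5: ✓ MOVMI  r1←0x77
6: ✓ MOVGE  r1←0xa1
7: · SUBVC
8: ✓ CMP  NZCV=1010
9: ✓ ADDVC  r0←0xb5
10: ✓ ADDHI  r2←0xd5

EXEC = [1,2,5,6,9,10]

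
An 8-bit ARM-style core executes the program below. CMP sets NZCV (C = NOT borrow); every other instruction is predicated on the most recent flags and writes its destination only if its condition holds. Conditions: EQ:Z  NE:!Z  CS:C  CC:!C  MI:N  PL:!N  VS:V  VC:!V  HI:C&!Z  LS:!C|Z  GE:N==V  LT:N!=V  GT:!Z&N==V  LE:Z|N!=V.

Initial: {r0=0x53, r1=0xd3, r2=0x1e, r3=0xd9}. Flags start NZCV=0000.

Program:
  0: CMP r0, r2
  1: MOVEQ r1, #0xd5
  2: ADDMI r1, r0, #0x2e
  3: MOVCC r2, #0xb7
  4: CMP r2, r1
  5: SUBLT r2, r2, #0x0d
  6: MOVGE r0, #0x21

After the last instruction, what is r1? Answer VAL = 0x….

0: ✓ CMP  NZCV=0010
1: · MOVEQ
2: · ADDMI
3: · MOVCC
4: ✓ CMP  NZCV=0000
5: · SUBLT
6: ✓ MOVGE  r0←0x21

VAL = 0xd3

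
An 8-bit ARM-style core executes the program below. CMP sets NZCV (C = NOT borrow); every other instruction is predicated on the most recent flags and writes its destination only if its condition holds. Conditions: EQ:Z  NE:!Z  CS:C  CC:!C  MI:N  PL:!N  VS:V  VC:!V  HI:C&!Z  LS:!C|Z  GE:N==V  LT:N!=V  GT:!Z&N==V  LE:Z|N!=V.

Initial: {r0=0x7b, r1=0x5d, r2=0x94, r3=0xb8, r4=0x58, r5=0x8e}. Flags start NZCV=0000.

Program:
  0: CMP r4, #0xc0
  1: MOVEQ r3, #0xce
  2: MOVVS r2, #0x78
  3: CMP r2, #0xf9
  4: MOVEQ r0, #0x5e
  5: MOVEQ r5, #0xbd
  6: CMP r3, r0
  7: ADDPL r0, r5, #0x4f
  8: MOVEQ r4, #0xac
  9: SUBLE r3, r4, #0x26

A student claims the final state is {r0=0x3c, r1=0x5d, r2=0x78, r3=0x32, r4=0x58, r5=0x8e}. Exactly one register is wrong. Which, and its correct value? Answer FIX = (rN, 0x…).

0: ✓ CMP  NZCV=1001
1: · MOVEQ
2: ✓ MOVVS  r2←0x78
3: ✓ CMP  NZCV=0000
4: · MOVEQ
5: · MOVEQ
6: ✓ CMP  NZCV=0011
7: ✓ ADDPL  r0←0xdd
8: · MOVEQ
9: ✓ SUBLE  r3←0x32

FIX = (r0, 0xdd)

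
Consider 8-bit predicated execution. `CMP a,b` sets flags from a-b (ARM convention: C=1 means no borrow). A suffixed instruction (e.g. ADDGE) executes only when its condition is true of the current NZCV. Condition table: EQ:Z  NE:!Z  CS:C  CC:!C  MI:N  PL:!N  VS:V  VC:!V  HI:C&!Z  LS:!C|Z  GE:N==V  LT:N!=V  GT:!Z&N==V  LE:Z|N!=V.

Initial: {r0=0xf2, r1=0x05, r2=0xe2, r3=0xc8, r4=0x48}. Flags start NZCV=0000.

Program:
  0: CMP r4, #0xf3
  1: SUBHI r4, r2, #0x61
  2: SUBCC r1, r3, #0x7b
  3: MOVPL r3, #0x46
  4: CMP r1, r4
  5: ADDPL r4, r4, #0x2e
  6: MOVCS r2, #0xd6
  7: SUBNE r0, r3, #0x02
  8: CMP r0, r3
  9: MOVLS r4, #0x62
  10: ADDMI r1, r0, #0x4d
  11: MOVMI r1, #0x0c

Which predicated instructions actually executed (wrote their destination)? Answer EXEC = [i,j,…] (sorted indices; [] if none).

EXEC = [2,3,5,6,7,9,10,11]

[0] flags=0000 → (cmp)
[1] flags=0000 HI?F → skip
[2] flags=0000 CC?T → r1=0x4d
[3] flags=0000 PL?T → r3=0x46
[4] flags=0010 → (cmp)
[5] flags=0010 PL?T → r4=0x76
[6] flags=0010 CS?T → r2=0xd6
[7] flags=0010 NE?T → r0=0x44
[8] flags=1000 → (cmp)
[9] flags=1000 LS?T → r4=0x62
[10] flags=1000 MI?T → r1=0x91
[11] flags=1000 MI?T → r1=0x0c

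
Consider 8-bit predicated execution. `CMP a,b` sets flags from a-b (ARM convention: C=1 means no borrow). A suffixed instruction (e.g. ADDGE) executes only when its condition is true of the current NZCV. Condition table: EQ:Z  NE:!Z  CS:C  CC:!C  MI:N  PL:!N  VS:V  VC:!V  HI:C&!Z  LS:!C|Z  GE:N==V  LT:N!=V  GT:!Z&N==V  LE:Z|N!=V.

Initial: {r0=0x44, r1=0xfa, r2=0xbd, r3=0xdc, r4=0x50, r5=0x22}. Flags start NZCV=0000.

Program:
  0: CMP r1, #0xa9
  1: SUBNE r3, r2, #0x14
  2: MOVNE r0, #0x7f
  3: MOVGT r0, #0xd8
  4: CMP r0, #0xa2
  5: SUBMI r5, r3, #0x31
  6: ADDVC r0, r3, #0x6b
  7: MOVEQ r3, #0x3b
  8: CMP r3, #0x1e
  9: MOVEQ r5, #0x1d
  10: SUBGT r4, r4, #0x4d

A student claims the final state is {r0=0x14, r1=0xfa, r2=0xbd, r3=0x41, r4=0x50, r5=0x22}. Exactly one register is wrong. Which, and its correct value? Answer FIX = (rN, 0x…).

FIX = (r3, 0xa9)

0: ✓ CMP  NZCV=0010
1: ✓ SUBNE  r3←0xa9
2: ✓ MOVNE  r0←0x7f
3: ✓ MOVGT  r0←0xd8
4: ✓ CMP  NZCV=0010
5: · SUBMI
6: ✓ ADDVC  r0←0x14
7: · MOVEQ
8: ✓ CMP  NZCV=1010
9: · MOVEQ
10: · SUBGT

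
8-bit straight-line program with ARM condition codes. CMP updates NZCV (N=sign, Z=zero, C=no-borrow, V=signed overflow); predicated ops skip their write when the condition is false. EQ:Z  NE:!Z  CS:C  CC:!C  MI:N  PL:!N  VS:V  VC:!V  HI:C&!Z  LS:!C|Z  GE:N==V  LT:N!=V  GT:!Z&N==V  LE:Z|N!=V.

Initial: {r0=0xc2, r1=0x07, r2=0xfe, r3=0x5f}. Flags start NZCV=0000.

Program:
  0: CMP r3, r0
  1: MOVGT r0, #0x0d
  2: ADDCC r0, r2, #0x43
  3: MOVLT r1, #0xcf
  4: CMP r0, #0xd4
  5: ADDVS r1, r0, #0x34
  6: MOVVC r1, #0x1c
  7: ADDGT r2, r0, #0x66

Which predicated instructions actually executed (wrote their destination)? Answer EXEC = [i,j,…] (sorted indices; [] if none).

EXEC = [1,2,6,7]

0: ✓ CMP  NZCV=1001
1: ✓ MOVGT  r0←0x0d
2: ✓ ADDCC  r0←0x41
3: · MOVLT
4: ✓ CMP  NZCV=0000
5: · ADDVS
6: ✓ MOVVC  r1←0x1c
7: ✓ ADDGT  r2←0xa7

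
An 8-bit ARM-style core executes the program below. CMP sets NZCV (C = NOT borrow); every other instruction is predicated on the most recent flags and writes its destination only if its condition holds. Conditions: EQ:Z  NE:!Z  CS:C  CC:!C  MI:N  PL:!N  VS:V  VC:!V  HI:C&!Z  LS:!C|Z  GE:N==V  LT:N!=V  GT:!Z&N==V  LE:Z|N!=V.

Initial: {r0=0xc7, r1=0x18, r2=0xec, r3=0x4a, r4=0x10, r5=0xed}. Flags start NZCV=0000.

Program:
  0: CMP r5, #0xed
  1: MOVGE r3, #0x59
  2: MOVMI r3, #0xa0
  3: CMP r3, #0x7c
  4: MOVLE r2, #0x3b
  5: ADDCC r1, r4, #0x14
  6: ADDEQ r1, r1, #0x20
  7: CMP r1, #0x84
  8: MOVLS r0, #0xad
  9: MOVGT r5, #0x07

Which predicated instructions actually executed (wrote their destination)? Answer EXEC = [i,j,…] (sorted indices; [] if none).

EXEC = [1,4,5,8,9]

[0] flags=0110 → (cmp)
[1] flags=0110 GE?T → r3=0x59
[2] flags=0110 MI?F → skip
[3] flags=1000 → (cmp)
[4] flags=1000 LE?T → r2=0x3b
[5] flags=1000 CC?T → r1=0x24
[6] flags=1000 EQ?F → skip
[7] flags=1001 → (cmp)
[8] flags=1001 LS?T → r0=0xad
[9] flags=1001 GT?T → r5=0x07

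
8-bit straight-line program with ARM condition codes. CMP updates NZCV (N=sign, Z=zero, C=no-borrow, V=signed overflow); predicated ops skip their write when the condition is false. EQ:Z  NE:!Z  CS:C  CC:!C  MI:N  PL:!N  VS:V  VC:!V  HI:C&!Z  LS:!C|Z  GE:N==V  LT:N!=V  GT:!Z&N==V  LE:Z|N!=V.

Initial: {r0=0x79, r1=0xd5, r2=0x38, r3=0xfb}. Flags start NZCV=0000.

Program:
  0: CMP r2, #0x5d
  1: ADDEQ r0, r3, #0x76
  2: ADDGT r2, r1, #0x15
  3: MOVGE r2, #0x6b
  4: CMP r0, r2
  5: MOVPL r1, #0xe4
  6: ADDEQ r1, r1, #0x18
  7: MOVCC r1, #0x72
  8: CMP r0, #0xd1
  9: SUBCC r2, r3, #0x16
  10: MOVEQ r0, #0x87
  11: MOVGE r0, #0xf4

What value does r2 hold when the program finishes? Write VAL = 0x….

VAL = 0xe5

0: ✓ CMP  NZCV=1000
1: · ADDEQ
2: · ADDGT
3: · MOVGE
4: ✓ CMP  NZCV=0010
5: ✓ MOVPL  r1←0xe4
6: · ADDEQ
7: · MOVCC
8: ✓ CMP  NZCV=1001
9: ✓ SUBCC  r2←0xe5
10: · MOVEQ
11: ✓ MOVGE  r0←0xf4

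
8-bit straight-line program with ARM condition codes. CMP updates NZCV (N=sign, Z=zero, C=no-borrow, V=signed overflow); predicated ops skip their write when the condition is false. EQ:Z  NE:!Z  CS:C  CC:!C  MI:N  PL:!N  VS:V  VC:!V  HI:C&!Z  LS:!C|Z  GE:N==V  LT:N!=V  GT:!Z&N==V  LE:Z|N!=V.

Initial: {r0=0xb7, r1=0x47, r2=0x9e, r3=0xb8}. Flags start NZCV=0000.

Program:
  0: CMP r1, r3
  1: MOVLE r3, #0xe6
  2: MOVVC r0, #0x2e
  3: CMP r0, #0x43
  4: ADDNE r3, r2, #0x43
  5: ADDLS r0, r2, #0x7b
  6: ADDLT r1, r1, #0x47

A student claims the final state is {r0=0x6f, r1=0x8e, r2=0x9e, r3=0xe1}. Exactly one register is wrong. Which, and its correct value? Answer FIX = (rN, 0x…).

[0] flags=1001 → (cmp)
[1] flags=1001 LE?F → skip
[2] flags=1001 VC?F → skip
[3] flags=0011 → (cmp)
[4] flags=0011 NE?T → r3=0xe1
[5] flags=0011 LS?F → skip
[6] flags=0011 LT?T → r1=0x8e

FIX = (r0, 0xb7)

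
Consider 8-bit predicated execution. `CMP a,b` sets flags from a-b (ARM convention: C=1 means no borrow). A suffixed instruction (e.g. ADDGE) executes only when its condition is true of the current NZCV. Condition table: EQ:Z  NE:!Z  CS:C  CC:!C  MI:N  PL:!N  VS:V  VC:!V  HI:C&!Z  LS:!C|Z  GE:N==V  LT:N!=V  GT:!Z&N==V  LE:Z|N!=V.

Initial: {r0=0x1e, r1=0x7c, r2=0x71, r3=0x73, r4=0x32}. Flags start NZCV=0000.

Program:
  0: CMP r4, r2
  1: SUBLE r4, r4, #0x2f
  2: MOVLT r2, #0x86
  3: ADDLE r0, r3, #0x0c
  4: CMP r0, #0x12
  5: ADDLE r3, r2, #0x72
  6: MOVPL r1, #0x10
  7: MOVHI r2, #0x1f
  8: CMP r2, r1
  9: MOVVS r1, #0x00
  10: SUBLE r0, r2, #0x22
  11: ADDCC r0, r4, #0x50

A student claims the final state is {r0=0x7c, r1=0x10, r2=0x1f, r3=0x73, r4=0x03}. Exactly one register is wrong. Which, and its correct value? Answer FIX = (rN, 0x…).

FIX = (r0, 0x7f)

0: ✓ CMP  NZCV=1000
1: ✓ SUBLE  r4←0x03
2: ✓ MOVLT  r2←0x86
3: ✓ ADDLE  r0←0x7f
4: ✓ CMP  NZCV=0010
5: · ADDLE
6: ✓ MOVPL  r1←0x10
7: ✓ MOVHI  r2←0x1f
8: ✓ CMP  NZCV=0010
9: · MOVVS
10: · SUBLE
11: · ADDCC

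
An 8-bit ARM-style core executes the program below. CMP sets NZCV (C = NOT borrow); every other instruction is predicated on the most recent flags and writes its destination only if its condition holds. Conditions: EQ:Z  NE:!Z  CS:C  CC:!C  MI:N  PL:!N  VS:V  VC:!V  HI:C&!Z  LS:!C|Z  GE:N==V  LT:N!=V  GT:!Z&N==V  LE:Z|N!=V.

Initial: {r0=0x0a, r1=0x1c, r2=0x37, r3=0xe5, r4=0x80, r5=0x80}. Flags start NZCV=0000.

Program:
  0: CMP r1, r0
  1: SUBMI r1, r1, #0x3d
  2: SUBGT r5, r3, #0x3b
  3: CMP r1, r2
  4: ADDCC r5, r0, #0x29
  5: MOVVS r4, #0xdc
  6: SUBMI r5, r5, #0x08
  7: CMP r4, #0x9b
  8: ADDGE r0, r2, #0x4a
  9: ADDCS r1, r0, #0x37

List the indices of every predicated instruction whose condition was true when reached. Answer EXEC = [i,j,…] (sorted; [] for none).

[0] flags=0010 → (cmp)
[1] flags=0010 MI?F → skip
[2] flags=0010 GT?T → r5=0xaa
[3] flags=1000 → (cmp)
[4] flags=1000 CC?T → r5=0x33
[5] flags=1000 VS?F → skip
[6] flags=1000 MI?T → r5=0x2b
[7] flags=1000 → (cmp)
[8] flags=1000 GE?F → skip
[9] flags=1000 CS?F → skip

EXEC = [2,4,6]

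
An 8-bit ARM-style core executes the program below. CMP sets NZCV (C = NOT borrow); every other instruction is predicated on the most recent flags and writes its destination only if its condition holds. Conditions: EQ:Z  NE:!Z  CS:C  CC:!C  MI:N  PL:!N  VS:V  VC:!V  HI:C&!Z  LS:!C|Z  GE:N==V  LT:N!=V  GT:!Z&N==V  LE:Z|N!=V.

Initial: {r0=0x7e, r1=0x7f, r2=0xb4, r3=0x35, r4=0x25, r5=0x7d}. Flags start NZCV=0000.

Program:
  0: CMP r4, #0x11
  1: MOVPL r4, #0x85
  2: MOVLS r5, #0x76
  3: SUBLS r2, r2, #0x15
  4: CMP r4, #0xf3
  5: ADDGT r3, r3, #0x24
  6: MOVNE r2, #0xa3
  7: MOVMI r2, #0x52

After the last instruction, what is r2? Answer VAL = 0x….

0: ✓ CMP  NZCV=0010
1: ✓ MOVPL  r4←0x85
2: · MOVLS
3: · SUBLS
4: ✓ CMP  NZCV=1000
5: · ADDGT
6: ✓ MOVNE  r2←0xa3
7: ✓ MOVMI  r2←0x52

VAL = 0x52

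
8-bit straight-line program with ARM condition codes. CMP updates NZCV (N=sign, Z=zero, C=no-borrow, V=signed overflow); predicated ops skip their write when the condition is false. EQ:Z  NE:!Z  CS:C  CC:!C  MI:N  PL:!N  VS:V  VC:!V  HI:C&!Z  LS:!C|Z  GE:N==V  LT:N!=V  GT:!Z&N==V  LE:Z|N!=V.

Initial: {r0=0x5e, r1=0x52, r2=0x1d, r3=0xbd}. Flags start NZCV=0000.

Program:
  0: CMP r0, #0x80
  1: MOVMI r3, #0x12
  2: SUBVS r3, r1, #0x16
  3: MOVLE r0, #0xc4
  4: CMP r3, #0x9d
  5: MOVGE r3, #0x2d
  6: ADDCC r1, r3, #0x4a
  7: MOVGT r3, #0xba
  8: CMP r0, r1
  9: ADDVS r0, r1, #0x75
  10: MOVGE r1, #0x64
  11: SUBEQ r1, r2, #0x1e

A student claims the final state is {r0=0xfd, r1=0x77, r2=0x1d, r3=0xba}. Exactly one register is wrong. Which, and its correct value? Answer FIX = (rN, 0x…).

0: ✓ CMP  NZCV=1001
1: ✓ MOVMI  r3←0x12
2: ✓ SUBVS  r3←0x3c
3: · MOVLE
4: ✓ CMP  NZCV=1001
5: ✓ MOVGE  r3←0x2d
6: ✓ ADDCC  r1←0x77
7: ✓ MOVGT  r3←0xba
8: ✓ CMP  NZCV=1000
9: · ADDVS
10: · MOVGE
11: · SUBEQ

FIX = (r0, 0x5e)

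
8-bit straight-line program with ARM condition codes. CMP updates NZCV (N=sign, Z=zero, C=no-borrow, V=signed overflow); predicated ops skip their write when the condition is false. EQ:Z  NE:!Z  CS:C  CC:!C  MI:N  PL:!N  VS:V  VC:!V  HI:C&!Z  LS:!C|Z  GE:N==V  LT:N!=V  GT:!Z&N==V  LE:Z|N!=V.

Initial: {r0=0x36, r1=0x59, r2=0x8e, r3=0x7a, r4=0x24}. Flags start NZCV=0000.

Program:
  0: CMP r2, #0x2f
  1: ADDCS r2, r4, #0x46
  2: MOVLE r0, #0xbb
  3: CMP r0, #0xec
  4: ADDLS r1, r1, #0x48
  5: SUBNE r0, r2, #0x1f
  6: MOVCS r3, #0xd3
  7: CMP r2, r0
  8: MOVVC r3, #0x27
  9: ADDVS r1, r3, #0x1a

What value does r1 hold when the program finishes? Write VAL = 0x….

VAL = 0xa1

0: ✓ CMP  NZCV=0011
1: ✓ ADDCS  r2←0x6a
2: ✓ MOVLE  r0←0xbb
3: ✓ CMP  NZCV=1000
4: ✓ ADDLS  r1←0xa1
5: ✓ SUBNE  r0←0x4b
6: · MOVCS
7: ✓ CMP  NZCV=0010
8: ✓ MOVVC  r3←0x27
9: · ADDVS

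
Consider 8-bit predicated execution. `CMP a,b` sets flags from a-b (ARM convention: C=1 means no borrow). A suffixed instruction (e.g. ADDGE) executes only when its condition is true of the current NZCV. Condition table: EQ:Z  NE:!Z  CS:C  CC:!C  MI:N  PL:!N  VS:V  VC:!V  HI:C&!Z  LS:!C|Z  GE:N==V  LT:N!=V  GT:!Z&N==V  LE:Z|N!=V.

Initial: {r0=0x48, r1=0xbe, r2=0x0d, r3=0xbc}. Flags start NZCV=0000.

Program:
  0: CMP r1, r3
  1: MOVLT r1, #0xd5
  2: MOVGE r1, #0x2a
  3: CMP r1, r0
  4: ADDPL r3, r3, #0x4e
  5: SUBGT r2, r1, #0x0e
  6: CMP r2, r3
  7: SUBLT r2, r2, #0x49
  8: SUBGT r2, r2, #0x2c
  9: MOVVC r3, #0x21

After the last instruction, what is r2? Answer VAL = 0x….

[0] flags=0010 → (cmp)
[1] flags=0010 LT?F → skip
[2] flags=0010 GE?T → r1=0x2a
[3] flags=1000 → (cmp)
[4] flags=1000 PL?F → skip
[5] flags=1000 GT?F → skip
[6] flags=0000 → (cmp)
[7] flags=0000 LT?F → skip
[8] flags=0000 GT?T → r2=0xe1
[9] flags=0000 VC?T → r3=0x21

VAL = 0xe1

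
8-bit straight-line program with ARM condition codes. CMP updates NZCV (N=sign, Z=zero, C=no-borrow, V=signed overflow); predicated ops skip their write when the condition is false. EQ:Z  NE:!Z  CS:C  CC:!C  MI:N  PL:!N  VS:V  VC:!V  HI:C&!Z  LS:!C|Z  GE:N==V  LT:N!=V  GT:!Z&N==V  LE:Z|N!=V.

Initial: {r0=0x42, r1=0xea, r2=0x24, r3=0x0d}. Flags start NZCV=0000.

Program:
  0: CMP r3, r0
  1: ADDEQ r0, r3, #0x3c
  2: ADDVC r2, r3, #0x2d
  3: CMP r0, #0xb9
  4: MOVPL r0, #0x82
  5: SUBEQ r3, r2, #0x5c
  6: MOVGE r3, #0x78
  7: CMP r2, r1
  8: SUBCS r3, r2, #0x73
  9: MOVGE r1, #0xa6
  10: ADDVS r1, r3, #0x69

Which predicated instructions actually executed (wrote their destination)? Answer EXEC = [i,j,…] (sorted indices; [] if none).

[0] flags=1000 → (cmp)
[1] flags=1000 EQ?F → skip
[2] flags=1000 VC?T → r2=0x3a
[3] flags=1001 → (cmp)
[4] flags=1001 PL?F → skip
[5] flags=1001 EQ?F → skip
[6] flags=1001 GE?T → r3=0x78
[7] flags=0000 → (cmp)
[8] flags=0000 CS?F → skip
[9] flags=0000 GE?T → r1=0xa6
[10] flags=0000 VS?F → skip

EXEC = [2,6,9]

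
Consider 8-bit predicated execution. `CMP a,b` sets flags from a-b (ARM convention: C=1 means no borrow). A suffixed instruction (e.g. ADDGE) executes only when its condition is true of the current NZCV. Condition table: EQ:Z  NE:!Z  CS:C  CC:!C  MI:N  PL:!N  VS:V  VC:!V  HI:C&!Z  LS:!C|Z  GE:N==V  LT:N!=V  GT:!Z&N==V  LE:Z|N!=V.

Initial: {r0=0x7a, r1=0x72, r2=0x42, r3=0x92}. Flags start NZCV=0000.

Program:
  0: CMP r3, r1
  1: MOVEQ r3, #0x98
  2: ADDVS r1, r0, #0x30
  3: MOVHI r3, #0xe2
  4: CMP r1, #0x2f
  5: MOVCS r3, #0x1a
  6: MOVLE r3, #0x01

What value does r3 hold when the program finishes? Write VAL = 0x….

0: ✓ CMP  NZCV=0011
1: · MOVEQ
2: ✓ ADDVS  r1←0xaa
3: ✓ MOVHI  r3←0xe2
4: ✓ CMP  NZCV=0011
5: ✓ MOVCS  r3←0x1a
6: ✓ MOVLE  r3←0x01

VAL = 0x01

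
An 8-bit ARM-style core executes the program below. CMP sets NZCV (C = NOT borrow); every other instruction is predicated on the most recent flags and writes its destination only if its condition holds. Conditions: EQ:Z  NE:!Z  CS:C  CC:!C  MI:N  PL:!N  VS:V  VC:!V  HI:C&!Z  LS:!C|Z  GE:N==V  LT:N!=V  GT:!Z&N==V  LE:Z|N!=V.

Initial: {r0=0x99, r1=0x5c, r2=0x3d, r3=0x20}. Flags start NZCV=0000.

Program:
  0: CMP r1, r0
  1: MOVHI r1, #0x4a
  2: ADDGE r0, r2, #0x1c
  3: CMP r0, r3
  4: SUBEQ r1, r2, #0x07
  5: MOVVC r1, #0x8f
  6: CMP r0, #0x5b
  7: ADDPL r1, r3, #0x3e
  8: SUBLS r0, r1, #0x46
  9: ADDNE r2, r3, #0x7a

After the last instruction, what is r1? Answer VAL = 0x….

[0] flags=1001 → (cmp)
[1] flags=1001 HI?F → skip
[2] flags=1001 GE?T → r0=0x59
[3] flags=0010 → (cmp)
[4] flags=0010 EQ?F → skip
[5] flags=0010 VC?T → r1=0x8f
[6] flags=1000 → (cmp)
[7] flags=1000 PL?F → skip
[8] flags=1000 LS?T → r0=0x49
[9] flags=1000 NE?T → r2=0x9a

VAL = 0x8f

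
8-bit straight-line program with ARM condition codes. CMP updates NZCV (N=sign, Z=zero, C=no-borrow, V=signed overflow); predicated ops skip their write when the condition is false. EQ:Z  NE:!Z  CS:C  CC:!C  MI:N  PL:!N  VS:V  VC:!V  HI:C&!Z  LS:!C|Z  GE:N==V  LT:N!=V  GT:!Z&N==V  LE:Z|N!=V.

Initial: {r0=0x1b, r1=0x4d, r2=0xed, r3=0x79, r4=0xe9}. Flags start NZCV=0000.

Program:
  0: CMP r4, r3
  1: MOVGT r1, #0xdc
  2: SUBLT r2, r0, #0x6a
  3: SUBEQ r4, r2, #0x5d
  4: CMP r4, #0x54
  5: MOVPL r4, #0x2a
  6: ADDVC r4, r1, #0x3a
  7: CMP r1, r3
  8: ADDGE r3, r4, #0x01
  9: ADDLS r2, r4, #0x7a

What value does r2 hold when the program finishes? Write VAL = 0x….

[0] flags=0011 → (cmp)
[1] flags=0011 GT?F → skip
[2] flags=0011 LT?T → r2=0xb1
[3] flags=0011 EQ?F → skip
[4] flags=1010 → (cmp)
[5] flags=1010 PL?F → skip
[6] flags=1010 VC?T → r4=0x87
[7] flags=1000 → (cmp)
[8] flags=1000 GE?F → skip
[9] flags=1000 LS?T → r2=0x01

VAL = 0x01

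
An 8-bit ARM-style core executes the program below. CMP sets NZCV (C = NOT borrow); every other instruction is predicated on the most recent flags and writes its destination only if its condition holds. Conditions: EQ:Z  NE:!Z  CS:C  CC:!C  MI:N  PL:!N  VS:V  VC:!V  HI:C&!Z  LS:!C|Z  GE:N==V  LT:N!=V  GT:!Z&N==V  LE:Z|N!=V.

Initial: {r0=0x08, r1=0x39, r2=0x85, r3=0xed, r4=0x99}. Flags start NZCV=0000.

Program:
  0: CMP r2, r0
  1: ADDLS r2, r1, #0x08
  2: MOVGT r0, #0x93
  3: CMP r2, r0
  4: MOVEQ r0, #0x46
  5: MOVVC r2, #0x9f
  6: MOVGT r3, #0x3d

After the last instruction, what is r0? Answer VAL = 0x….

VAL = 0x08

[0] flags=0011 → (cmp)
[1] flags=0011 LS?F → skip
[2] flags=0011 GT?F → skip
[3] flags=0011 → (cmp)
[4] flags=0011 EQ?F → skip
[5] flags=0011 VC?F → skip
[6] flags=0011 GT?F → skip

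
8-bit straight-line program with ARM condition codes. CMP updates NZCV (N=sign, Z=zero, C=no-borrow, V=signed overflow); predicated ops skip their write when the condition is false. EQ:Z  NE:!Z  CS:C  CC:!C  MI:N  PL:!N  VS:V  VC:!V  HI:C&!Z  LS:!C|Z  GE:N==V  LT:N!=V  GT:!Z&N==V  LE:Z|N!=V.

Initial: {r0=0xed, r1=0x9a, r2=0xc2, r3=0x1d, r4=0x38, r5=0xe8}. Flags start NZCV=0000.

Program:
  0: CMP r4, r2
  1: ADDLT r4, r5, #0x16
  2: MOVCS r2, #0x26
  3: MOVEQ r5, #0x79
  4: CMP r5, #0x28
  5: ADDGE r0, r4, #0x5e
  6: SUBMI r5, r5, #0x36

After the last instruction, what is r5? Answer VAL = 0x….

VAL = 0xb2

[0] flags=0000 → (cmp)
[1] flags=0000 LT?F → skip
[2] flags=0000 CS?F → skip
[3] flags=0000 EQ?F → skip
[4] flags=1010 → (cmp)
[5] flags=1010 GE?F → skip
[6] flags=1010 MI?T → r5=0xb2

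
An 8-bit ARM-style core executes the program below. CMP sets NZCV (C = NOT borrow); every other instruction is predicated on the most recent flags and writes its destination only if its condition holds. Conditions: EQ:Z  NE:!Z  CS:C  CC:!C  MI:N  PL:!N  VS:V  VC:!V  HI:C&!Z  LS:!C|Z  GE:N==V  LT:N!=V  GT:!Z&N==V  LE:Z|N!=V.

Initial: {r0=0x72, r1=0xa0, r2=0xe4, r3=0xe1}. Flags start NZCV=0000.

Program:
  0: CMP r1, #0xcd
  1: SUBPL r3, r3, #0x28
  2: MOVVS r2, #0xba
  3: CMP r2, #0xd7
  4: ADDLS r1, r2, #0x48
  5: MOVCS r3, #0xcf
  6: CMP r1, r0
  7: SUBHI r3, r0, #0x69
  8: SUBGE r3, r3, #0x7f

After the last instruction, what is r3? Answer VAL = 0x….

[0] flags=1000 → (cmp)
[1] flags=1000 PL?F → skip
[2] flags=1000 VS?F → skip
[3] flags=0010 → (cmp)
[4] flags=0010 LS?F → skip
[5] flags=0010 CS?T → r3=0xcf
[6] flags=0011 → (cmp)
[7] flags=0011 HI?T → r3=0x09
[8] flags=0011 GE?F → skip

VAL = 0x09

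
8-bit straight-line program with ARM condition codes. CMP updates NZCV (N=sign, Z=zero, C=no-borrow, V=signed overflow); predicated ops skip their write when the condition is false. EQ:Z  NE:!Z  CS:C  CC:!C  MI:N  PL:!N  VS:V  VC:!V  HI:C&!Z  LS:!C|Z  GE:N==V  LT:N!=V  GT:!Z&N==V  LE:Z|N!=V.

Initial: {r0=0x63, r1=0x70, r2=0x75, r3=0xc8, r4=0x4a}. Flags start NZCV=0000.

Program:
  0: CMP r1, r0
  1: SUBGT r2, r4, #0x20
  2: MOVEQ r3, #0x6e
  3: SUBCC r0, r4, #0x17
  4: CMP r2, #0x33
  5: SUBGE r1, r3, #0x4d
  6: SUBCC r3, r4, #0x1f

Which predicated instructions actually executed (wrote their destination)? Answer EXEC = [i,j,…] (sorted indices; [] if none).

EXEC = [1,6]

[0] flags=0010 → (cmp)
[1] flags=0010 GT?T → r2=0x2a
[2] flags=0010 EQ?F → skip
[3] flags=0010 CC?F → skip
[4] flags=1000 → (cmp)
[5] flags=1000 GE?F → skip
[6] flags=1000 CC?T → r3=0x2b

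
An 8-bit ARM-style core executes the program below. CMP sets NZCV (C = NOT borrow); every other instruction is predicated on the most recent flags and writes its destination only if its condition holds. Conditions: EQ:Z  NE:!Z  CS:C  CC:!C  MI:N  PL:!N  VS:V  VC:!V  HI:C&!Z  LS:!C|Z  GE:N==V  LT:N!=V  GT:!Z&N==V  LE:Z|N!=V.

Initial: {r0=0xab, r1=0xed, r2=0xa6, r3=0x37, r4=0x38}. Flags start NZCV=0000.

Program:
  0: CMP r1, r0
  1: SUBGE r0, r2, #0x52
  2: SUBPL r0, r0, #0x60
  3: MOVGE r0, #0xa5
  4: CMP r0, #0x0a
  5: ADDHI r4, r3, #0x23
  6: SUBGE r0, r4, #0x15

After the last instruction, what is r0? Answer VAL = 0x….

VAL = 0xa5

[0] flags=0010 → (cmp)
[1] flags=0010 GE?T → r0=0x54
[2] flags=0010 PL?T → r0=0xf4
[3] flags=0010 GE?T → r0=0xa5
[4] flags=1010 → (cmp)
[5] flags=1010 HI?T → r4=0x5a
[6] flags=1010 GE?F → skip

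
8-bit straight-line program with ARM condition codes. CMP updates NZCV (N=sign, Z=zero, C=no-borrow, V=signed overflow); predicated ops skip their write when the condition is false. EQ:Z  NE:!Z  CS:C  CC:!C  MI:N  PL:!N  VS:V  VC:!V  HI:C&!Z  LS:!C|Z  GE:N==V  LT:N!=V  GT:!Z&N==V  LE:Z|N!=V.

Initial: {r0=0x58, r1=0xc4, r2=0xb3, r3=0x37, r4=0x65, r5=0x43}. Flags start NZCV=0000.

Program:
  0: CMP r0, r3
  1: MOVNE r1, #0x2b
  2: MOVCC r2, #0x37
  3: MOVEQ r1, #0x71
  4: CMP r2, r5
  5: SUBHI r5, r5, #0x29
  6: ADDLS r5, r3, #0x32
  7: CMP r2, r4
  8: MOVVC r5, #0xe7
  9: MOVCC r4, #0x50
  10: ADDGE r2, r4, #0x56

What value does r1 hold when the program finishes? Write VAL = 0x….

VAL = 0x2b

0: ✓ CMP  NZCV=0010
1: ✓ MOVNE  r1←0x2b
2: · MOVCC
3: · MOVEQ
4: ✓ CMP  NZCV=0011
5: ✓ SUBHI  r5←0x1a
6: · ADDLS
7: ✓ CMP  NZCV=0011
8: · MOVVC
9: · MOVCC
10: · ADDGE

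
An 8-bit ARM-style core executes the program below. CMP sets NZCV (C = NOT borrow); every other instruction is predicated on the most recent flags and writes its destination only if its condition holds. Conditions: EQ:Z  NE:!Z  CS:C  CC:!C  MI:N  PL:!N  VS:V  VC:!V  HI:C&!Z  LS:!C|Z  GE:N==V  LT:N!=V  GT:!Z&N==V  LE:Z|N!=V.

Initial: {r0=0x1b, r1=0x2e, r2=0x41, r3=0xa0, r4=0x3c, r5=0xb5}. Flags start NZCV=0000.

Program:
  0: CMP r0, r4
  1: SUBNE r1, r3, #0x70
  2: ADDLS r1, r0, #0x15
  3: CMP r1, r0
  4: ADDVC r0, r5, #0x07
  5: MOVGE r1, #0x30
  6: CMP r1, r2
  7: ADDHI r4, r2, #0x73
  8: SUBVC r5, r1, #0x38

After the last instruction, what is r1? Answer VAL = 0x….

VAL = 0x30

0: ✓ CMP  NZCV=1000
1: ✓ SUBNE  r1←0x30
2: ✓ ADDLS  r1←0x30
3: ✓ CMP  NZCV=0010
4: ✓ ADDVC  r0←0xbc
5: ✓ MOVGE  r1←0x30
6: ✓ CMP  NZCV=1000
7: · ADDHI
8: ✓ SUBVC  r5←0xf8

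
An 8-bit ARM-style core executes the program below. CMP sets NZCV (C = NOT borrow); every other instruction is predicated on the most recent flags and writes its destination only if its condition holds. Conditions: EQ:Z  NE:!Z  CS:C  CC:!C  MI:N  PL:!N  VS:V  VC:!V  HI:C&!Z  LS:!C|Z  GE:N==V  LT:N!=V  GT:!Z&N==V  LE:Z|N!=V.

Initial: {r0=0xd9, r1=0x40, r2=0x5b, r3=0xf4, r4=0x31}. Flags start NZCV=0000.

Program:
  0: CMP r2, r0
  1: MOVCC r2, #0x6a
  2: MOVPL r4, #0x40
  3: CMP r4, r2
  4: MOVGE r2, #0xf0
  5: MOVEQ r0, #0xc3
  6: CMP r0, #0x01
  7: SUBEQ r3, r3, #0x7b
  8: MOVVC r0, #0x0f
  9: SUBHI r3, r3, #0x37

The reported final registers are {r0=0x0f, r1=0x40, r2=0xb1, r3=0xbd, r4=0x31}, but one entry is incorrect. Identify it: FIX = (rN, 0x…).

0: ✓ CMP  NZCV=1001
1: ✓ MOVCC  r2←0x6a
2: · MOVPL
3: ✓ CMP  NZCV=1000
4: · MOVGE
5: · MOVEQ
6: ✓ CMP  NZCV=1010
7: · SUBEQ
8: ✓ MOVVC  r0←0x0f
9: ✓ SUBHI  r3←0xbd

FIX = (r2, 0x6a)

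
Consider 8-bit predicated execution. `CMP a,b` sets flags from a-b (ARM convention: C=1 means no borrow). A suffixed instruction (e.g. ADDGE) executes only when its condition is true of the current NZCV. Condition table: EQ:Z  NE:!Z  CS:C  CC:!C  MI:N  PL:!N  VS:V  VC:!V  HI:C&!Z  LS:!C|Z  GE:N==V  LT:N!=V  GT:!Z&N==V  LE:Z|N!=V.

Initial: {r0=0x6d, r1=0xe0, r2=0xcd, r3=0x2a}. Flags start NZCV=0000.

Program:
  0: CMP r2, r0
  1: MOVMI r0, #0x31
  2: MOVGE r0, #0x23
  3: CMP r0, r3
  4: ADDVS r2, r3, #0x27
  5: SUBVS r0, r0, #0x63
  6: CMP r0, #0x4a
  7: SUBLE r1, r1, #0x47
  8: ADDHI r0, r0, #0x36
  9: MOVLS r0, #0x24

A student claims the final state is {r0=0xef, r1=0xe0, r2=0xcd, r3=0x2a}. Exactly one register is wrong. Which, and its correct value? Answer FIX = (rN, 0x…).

FIX = (r0, 0xa3)

[0] flags=0011 → (cmp)
[1] flags=0011 MI?F → skip
[2] flags=0011 GE?F → skip
[3] flags=0010 → (cmp)
[4] flags=0010 VS?F → skip
[5] flags=0010 VS?F → skip
[6] flags=0010 → (cmp)
[7] flags=0010 LE?F → skip
[8] flags=0010 HI?T → r0=0xa3
[9] flags=0010 LS?F → skip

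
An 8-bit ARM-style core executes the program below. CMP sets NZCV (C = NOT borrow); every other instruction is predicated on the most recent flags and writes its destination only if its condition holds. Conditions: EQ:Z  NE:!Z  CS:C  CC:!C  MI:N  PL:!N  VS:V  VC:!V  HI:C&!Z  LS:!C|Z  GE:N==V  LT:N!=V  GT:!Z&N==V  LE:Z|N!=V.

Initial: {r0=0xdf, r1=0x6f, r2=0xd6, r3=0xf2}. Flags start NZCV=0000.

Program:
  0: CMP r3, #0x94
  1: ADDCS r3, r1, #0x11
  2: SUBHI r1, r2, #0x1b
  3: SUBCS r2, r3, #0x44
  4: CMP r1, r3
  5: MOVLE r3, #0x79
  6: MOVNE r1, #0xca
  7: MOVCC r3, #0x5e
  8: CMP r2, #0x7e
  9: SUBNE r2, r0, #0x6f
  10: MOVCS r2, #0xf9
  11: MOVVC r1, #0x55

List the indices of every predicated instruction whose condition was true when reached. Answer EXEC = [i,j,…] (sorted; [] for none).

EXEC = [1,2,3,6,9,11]

0: ✓ CMP  NZCV=0010
1: ✓ ADDCS  r3←0x80
2: ✓ SUBHI  r1←0xbb
3: ✓ SUBCS  r2←0x3c
4: ✓ CMP  NZCV=0010
5: · MOVLE
6: ✓ MOVNE  r1←0xca
7: · MOVCC
8: ✓ CMP  NZCV=1000
9: ✓ SUBNE  r2←0x70
10: · MOVCS
11: ✓ MOVVC  r1←0x55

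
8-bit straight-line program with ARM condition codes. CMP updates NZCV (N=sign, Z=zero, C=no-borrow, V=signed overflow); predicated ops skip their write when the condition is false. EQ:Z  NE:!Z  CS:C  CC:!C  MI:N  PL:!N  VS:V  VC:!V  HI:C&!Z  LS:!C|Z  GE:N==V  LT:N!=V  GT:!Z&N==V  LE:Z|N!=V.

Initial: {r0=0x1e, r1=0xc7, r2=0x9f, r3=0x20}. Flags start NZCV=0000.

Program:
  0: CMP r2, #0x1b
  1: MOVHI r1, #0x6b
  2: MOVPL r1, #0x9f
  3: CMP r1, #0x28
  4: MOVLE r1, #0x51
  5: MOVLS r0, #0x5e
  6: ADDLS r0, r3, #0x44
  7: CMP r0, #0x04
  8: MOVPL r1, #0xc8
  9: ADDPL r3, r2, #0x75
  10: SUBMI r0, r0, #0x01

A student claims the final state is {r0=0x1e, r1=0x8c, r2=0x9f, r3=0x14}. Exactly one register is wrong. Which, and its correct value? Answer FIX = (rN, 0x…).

0: ✓ CMP  NZCV=1010
1: ✓ MOVHI  r1←0x6b
2: · MOVPL
3: ✓ CMP  NZCV=0010
4: · MOVLE
5: · MOVLS
6: · ADDLS
7: ✓ CMP  NZCV=0010
8: ✓ MOVPL  r1←0xc8
9: ✓ ADDPL  r3←0x14
10: · SUBMI

FIX = (r1, 0xc8)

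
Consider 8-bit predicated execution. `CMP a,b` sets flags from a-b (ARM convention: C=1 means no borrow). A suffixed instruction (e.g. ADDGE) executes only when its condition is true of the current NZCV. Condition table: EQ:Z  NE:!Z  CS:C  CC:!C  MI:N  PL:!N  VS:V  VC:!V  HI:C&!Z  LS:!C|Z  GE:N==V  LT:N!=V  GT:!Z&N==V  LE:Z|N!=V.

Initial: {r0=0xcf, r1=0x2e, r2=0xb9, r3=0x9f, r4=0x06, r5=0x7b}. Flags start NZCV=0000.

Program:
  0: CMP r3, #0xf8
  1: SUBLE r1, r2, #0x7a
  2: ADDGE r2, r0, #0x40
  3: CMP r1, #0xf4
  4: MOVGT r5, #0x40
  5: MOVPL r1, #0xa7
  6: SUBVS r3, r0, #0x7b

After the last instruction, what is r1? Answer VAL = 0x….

[0] flags=1000 → (cmp)
[1] flags=1000 LE?T → r1=0x3f
[2] flags=1000 GE?F → skip
[3] flags=0000 → (cmp)
[4] flags=0000 GT?T → r5=0x40
[5] flags=0000 PL?T → r1=0xa7
[6] flags=0000 VS?F → skip

VAL = 0xa7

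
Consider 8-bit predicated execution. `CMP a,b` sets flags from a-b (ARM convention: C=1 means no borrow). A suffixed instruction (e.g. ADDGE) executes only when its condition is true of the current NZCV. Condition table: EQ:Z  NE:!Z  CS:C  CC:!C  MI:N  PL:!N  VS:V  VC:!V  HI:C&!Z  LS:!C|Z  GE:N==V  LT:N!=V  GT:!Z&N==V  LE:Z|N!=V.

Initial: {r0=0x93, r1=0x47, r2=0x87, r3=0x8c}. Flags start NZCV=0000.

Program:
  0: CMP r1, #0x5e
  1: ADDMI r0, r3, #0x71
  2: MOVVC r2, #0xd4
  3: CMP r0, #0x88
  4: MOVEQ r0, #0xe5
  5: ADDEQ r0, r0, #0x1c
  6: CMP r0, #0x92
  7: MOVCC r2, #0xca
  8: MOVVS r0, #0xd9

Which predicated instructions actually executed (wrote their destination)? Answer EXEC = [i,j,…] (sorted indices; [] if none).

0: ✓ CMP  NZCV=1000
1: ✓ ADDMI  r0←0xfd
2: ✓ MOVVC  r2←0xd4
3: ✓ CMP  NZCV=0010
4: · MOVEQ
5: · ADDEQ
6: ✓ CMP  NZCV=0010
7: · MOVCC
8: · MOVVS

EXEC = [1,2]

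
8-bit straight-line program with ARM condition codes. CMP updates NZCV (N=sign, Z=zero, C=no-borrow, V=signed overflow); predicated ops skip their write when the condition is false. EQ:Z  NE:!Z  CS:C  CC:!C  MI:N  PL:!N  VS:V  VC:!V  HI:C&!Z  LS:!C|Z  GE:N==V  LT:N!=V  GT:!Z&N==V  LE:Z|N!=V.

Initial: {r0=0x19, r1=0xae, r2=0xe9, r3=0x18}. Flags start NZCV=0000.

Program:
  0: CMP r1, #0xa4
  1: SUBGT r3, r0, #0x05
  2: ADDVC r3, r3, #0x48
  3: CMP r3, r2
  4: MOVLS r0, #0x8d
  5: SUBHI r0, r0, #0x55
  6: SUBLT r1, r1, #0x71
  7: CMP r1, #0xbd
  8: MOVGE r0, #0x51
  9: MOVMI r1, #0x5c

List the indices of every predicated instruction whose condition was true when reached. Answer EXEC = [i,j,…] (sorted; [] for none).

0: ✓ CMP  NZCV=0010
1: ✓ SUBGT  r3←0x14
2: ✓ ADDVC  r3←0x5c
3: ✓ CMP  NZCV=0000
4: ✓ MOVLS  r0←0x8d
5: · SUBHI
6: · SUBLT
7: ✓ CMP  NZCV=1000
8: · MOVGE
9: ✓ MOVMI  r1←0x5c

EXEC = [1,2,4,9]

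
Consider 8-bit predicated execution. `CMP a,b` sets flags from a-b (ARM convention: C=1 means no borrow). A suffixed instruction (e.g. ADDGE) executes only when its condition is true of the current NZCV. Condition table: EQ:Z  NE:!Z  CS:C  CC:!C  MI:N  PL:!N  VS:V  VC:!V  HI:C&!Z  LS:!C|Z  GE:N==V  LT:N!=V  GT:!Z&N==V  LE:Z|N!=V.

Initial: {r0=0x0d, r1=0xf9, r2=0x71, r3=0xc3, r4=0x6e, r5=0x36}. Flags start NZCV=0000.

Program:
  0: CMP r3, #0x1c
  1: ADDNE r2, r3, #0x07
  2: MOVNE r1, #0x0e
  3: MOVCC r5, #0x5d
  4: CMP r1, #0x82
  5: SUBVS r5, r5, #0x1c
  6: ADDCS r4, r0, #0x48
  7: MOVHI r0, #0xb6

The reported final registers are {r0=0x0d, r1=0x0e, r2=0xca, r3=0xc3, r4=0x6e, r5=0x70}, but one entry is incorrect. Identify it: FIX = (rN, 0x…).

FIX = (r5, 0x1a)

0: ✓ CMP  NZCV=1010
1: ✓ ADDNE  r2←0xca
2: ✓ MOVNE  r1←0x0e
3: · MOVCC
4: ✓ CMP  NZCV=1001
5: ✓ SUBVS  r5←0x1a
6: · ADDCS
7: · MOVHI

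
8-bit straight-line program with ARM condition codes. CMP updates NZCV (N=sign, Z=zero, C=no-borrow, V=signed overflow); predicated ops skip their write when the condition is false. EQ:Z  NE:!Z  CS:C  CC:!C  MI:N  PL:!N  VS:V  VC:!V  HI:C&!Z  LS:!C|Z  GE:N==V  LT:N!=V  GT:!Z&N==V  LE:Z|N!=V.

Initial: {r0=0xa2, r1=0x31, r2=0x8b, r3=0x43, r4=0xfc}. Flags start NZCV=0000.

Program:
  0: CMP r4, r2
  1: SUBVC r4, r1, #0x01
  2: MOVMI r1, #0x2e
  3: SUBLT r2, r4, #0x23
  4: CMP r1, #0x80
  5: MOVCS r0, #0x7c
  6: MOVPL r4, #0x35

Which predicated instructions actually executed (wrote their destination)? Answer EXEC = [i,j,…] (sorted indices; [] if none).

0: ✓ CMP  NZCV=0010
1: ✓ SUBVC  r4←0x30
2: · MOVMI
3: · SUBLT
4: ✓ CMP  NZCV=1001
5: · MOVCS
6: · MOVPL

EXEC = [1]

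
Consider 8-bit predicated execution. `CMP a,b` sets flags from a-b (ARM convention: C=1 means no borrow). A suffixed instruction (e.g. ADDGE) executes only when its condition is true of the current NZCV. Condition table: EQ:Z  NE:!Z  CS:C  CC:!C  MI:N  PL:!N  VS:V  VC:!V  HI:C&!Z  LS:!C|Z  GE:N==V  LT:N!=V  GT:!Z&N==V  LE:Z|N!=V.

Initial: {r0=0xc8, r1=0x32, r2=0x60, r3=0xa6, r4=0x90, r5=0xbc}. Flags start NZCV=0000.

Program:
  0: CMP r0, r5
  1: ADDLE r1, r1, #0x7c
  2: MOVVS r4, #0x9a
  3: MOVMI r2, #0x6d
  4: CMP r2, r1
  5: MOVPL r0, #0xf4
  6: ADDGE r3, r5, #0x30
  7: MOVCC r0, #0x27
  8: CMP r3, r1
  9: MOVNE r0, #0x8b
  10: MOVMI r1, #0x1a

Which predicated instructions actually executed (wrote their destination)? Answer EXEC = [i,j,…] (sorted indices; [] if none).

EXEC = [5,6,9,10]

0: ✓ CMP  NZCV=0010
1: · ADDLE
2: · MOVVS
3: · MOVMI
4: ✓ CMP  NZCV=0010
5: ✓ MOVPL  r0←0xf4
6: ✓ ADDGE  r3←0xec
7: · MOVCC
8: ✓ CMP  NZCV=1010
9: ✓ MOVNE  r0←0x8b
10: ✓ MOVMI  r1←0x1a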